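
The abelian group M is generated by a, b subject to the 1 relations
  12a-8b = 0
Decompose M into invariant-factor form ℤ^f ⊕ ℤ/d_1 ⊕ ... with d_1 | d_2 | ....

rank_ℚ(R)=1; free=2−1=1
SNF(R) diag = [4] → torsion [4]

Answer: M ≅ ℤ^1 ⊕ ℤ/4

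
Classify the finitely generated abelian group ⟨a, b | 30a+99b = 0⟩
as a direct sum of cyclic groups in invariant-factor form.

rank_ℚ(R)=1; free=2−1=1
SNF(R) diag = [3] → torsion [3]

Answer: M ≅ ℤ^1 ⊕ ℤ/3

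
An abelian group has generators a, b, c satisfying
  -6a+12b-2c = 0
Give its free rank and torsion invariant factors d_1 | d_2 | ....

Answer: M ≅ ℤ^2 ⊕ ℤ/2

Derivation:
rank_ℚ(R)=1; free=3−1=2
SNF(R) diag = [2] → torsion [2]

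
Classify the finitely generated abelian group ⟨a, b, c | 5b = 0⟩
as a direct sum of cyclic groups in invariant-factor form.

rank_ℚ(R)=1; free=3−1=2
SNF(R) diag = [5] → torsion [5]

Answer: M ≅ ℤ^2 ⊕ ℤ/5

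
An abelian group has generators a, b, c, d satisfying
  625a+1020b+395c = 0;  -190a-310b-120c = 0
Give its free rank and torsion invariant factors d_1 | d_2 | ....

rank_ℚ(R)=2; free=4−2=2
SNF(R) diag = [5, 10] → torsion [5, 10]

Answer: M ≅ ℤ^2 ⊕ ℤ/5 ⊕ ℤ/10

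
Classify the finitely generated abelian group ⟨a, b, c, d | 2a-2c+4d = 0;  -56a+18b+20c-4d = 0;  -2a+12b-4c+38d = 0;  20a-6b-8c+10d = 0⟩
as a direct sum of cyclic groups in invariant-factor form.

rank_ℚ(R)=4; free=4−4=0
SNF(R) diag = [2, 6, 18, 18] → torsion [2, 6, 18, 18]

Answer: M ≅ ℤ/2 ⊕ ℤ/6 ⊕ ℤ/18 ⊕ ℤ/18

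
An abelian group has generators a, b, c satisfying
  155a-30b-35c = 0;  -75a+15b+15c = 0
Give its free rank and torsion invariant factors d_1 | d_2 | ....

rank_ℚ(R)=2; free=3−2=1
SNF(R) diag = [5, 15] → torsion [5, 15]

Answer: M ≅ ℤ^1 ⊕ ℤ/5 ⊕ ℤ/15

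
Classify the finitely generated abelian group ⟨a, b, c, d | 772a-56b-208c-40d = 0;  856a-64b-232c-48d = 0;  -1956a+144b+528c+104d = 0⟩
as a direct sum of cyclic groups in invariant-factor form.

Answer: M ≅ ℤ^1 ⊕ ℤ/4 ⊕ ℤ/8 ⊕ ℤ/8

Derivation:
rank_ℚ(R)=3; free=4−3=1
SNF(R) diag = [4, 8, 8] → torsion [4, 8, 8]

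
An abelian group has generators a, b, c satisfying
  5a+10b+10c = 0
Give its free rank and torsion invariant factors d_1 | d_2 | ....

Answer: M ≅ ℤ^2 ⊕ ℤ/5

Derivation:
rank_ℚ(R)=1; free=3−1=2
SNF(R) diag = [5] → torsion [5]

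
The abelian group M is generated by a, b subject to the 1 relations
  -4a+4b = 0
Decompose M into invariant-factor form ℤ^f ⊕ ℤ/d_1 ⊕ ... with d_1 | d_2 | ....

rank_ℚ(R)=1; free=2−1=1
SNF(R) diag = [4] → torsion [4]

Answer: M ≅ ℤ^1 ⊕ ℤ/4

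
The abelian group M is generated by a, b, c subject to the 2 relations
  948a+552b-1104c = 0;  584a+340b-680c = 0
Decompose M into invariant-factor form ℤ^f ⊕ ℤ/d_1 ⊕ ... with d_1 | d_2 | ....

Answer: M ≅ ℤ^1 ⊕ ℤ/4 ⊕ ℤ/12

Derivation:
rank_ℚ(R)=2; free=3−2=1
SNF(R) diag = [4, 12] → torsion [4, 12]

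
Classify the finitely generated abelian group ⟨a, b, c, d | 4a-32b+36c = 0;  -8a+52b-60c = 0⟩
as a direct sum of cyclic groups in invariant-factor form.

rank_ℚ(R)=2; free=4−2=2
SNF(R) diag = [4, 12] → torsion [4, 12]

Answer: M ≅ ℤ^2 ⊕ ℤ/4 ⊕ ℤ/12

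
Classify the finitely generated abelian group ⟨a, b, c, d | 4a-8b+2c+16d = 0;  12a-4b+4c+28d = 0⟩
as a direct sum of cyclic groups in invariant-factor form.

rank_ℚ(R)=2; free=4−2=2
SNF(R) diag = [2, 4] → torsion [2, 4]

Answer: M ≅ ℤ^2 ⊕ ℤ/2 ⊕ ℤ/4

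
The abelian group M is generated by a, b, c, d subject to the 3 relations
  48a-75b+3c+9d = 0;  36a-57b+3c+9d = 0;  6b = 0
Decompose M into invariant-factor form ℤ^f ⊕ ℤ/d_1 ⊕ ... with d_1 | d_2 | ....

Answer: M ≅ ℤ^1 ⊕ ℤ/3 ⊕ ℤ/6 ⊕ ℤ/12

Derivation:
rank_ℚ(R)=3; free=4−3=1
SNF(R) diag = [3, 6, 12] → torsion [3, 6, 12]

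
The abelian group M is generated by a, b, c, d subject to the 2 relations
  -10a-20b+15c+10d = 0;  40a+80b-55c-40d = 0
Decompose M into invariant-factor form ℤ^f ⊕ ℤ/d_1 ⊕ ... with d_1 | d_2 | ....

Answer: M ≅ ℤ^2 ⊕ ℤ/5 ⊕ ℤ/10

Derivation:
rank_ℚ(R)=2; free=4−2=2
SNF(R) diag = [5, 10] → torsion [5, 10]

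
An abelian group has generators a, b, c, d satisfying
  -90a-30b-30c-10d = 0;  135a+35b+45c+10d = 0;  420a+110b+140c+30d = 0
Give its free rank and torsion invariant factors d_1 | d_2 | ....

rank_ℚ(R)=3; free=4−3=1
SNF(R) diag = [5, 10, 10] → torsion [5, 10, 10]

Answer: M ≅ ℤ^1 ⊕ ℤ/5 ⊕ ℤ/10 ⊕ ℤ/10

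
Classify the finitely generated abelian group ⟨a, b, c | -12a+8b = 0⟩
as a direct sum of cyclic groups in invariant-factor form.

Answer: M ≅ ℤ^2 ⊕ ℤ/4

Derivation:
rank_ℚ(R)=1; free=3−1=2
SNF(R) diag = [4] → torsion [4]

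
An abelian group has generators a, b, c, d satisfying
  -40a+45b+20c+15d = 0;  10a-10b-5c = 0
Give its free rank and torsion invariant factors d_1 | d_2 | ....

Answer: M ≅ ℤ^2 ⊕ ℤ/5 ⊕ ℤ/5

Derivation:
rank_ℚ(R)=2; free=4−2=2
SNF(R) diag = [5, 5] → torsion [5, 5]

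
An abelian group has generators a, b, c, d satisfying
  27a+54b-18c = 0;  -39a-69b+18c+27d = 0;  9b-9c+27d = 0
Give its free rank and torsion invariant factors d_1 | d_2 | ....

rank_ℚ(R)=3; free=4−3=1
SNF(R) diag = [3, 9, 9] → torsion [3, 9, 9]

Answer: M ≅ ℤ^1 ⊕ ℤ/3 ⊕ ℤ/9 ⊕ ℤ/9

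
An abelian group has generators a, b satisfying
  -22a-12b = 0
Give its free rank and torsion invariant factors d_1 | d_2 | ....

rank_ℚ(R)=1; free=2−1=1
SNF(R) diag = [2] → torsion [2]

Answer: M ≅ ℤ^1 ⊕ ℤ/2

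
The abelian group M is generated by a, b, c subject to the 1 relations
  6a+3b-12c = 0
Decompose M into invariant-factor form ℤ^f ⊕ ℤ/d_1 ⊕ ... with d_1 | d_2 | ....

Answer: M ≅ ℤ^2 ⊕ ℤ/3

Derivation:
rank_ℚ(R)=1; free=3−1=2
SNF(R) diag = [3] → torsion [3]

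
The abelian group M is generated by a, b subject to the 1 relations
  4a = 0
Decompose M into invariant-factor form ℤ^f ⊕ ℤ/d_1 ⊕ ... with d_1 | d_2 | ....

Answer: M ≅ ℤ^1 ⊕ ℤ/4

Derivation:
rank_ℚ(R)=1; free=2−1=1
SNF(R) diag = [4] → torsion [4]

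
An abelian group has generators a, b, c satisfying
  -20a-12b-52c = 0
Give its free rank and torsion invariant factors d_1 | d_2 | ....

Answer: M ≅ ℤ^2 ⊕ ℤ/4

Derivation:
rank_ℚ(R)=1; free=3−1=2
SNF(R) diag = [4] → torsion [4]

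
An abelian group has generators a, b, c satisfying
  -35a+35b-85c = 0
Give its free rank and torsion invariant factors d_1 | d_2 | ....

rank_ℚ(R)=1; free=3−1=2
SNF(R) diag = [5] → torsion [5]

Answer: M ≅ ℤ^2 ⊕ ℤ/5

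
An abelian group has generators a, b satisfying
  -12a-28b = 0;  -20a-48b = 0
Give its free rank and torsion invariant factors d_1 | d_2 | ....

Answer: M ≅ ℤ/4 ⊕ ℤ/4

Derivation:
rank_ℚ(R)=2; free=2−2=0
SNF(R) diag = [4, 4] → torsion [4, 4]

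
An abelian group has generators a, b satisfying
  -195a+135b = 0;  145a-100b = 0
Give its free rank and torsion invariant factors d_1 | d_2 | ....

Answer: M ≅ ℤ/5 ⊕ ℤ/15

Derivation:
rank_ℚ(R)=2; free=2−2=0
SNF(R) diag = [5, 15] → torsion [5, 15]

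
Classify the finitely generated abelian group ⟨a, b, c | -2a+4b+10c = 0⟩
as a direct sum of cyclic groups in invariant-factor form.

rank_ℚ(R)=1; free=3−1=2
SNF(R) diag = [2] → torsion [2]

Answer: M ≅ ℤ^2 ⊕ ℤ/2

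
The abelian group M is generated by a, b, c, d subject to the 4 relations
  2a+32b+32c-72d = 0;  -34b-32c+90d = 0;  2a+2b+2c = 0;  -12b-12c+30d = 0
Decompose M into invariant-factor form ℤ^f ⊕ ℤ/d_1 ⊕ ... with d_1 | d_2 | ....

Answer: M ≅ ℤ/2 ⊕ ℤ/2 ⊕ ℤ/6 ⊕ ℤ/6

Derivation:
rank_ℚ(R)=4; free=4−4=0
SNF(R) diag = [2, 2, 6, 6] → torsion [2, 2, 6, 6]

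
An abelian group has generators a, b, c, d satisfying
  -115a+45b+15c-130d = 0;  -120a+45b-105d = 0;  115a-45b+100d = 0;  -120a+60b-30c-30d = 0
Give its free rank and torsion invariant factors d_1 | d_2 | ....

rank_ℚ(R)=4; free=4−4=0
SNF(R) diag = [5, 15, 15, 30] → torsion [5, 15, 15, 30]

Answer: M ≅ ℤ/5 ⊕ ℤ/15 ⊕ ℤ/15 ⊕ ℤ/30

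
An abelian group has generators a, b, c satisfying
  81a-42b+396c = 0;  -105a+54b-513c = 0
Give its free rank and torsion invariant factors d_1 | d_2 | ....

Answer: M ≅ ℤ^1 ⊕ ℤ/3 ⊕ ℤ/3

Derivation:
rank_ℚ(R)=2; free=3−2=1
SNF(R) diag = [3, 3] → torsion [3, 3]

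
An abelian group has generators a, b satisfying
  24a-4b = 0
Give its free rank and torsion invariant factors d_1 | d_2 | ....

rank_ℚ(R)=1; free=2−1=1
SNF(R) diag = [4] → torsion [4]

Answer: M ≅ ℤ^1 ⊕ ℤ/4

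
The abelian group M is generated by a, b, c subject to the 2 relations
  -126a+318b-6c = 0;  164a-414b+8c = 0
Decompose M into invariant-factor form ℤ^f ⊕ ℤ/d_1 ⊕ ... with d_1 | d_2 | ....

rank_ℚ(R)=2; free=3−2=1
SNF(R) diag = [2, 6] → torsion [2, 6]

Answer: M ≅ ℤ^1 ⊕ ℤ/2 ⊕ ℤ/6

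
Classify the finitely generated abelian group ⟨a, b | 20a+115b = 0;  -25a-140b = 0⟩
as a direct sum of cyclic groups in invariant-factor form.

Answer: M ≅ ℤ/5 ⊕ ℤ/15

Derivation:
rank_ℚ(R)=2; free=2−2=0
SNF(R) diag = [5, 15] → torsion [5, 15]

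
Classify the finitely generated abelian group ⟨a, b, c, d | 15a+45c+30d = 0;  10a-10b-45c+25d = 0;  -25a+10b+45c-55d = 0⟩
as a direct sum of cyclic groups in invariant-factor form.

Answer: M ≅ ℤ^1 ⊕ ℤ/5 ⊕ ℤ/15 ⊕ ℤ/45

Derivation:
rank_ℚ(R)=3; free=4−3=1
SNF(R) diag = [5, 15, 45] → torsion [5, 15, 45]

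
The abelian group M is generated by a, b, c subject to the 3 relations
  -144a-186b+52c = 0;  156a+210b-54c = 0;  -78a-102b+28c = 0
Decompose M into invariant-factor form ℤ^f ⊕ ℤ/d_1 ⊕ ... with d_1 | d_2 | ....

rank_ℚ(R)=3; free=3−3=0
SNF(R) diag = [2, 6, 18] → torsion [2, 6, 18]

Answer: M ≅ ℤ/2 ⊕ ℤ/6 ⊕ ℤ/18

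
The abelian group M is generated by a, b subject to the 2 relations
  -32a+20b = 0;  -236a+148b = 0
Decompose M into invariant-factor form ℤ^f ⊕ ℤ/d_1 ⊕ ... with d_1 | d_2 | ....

Answer: M ≅ ℤ/4 ⊕ ℤ/4

Derivation:
rank_ℚ(R)=2; free=2−2=0
SNF(R) diag = [4, 4] → torsion [4, 4]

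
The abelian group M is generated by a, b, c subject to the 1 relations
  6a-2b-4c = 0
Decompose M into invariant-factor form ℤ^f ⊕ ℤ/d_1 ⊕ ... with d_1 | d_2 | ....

rank_ℚ(R)=1; free=3−1=2
SNF(R) diag = [2] → torsion [2]

Answer: M ≅ ℤ^2 ⊕ ℤ/2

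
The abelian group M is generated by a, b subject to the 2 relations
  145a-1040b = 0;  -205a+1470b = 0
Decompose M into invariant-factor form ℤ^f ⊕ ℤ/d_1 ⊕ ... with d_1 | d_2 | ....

rank_ℚ(R)=2; free=2−2=0
SNF(R) diag = [5, 10] → torsion [5, 10]

Answer: M ≅ ℤ/5 ⊕ ℤ/10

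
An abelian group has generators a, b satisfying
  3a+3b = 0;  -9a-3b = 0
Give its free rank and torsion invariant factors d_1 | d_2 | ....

Answer: M ≅ ℤ/3 ⊕ ℤ/6

Derivation:
rank_ℚ(R)=2; free=2−2=0
SNF(R) diag = [3, 6] → torsion [3, 6]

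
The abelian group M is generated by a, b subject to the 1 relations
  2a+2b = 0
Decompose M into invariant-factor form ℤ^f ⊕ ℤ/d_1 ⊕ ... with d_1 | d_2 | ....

Answer: M ≅ ℤ^1 ⊕ ℤ/2

Derivation:
rank_ℚ(R)=1; free=2−1=1
SNF(R) diag = [2] → torsion [2]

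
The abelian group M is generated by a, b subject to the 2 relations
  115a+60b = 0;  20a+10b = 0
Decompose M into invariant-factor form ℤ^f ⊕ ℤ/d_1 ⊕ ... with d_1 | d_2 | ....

rank_ℚ(R)=2; free=2−2=0
SNF(R) diag = [5, 10] → torsion [5, 10]

Answer: M ≅ ℤ/5 ⊕ ℤ/10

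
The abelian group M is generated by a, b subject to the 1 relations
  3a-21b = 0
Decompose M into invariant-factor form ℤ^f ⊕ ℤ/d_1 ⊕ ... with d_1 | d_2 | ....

rank_ℚ(R)=1; free=2−1=1
SNF(R) diag = [3] → torsion [3]

Answer: M ≅ ℤ^1 ⊕ ℤ/3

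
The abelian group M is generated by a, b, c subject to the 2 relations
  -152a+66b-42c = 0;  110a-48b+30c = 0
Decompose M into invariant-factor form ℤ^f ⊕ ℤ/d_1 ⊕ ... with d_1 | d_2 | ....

rank_ℚ(R)=2; free=3−2=1
SNF(R) diag = [2, 6] → torsion [2, 6]

Answer: M ≅ ℤ^1 ⊕ ℤ/2 ⊕ ℤ/6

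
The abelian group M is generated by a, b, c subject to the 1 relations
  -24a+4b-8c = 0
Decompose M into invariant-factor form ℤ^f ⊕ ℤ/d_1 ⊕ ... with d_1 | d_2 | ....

rank_ℚ(R)=1; free=3−1=2
SNF(R) diag = [4] → torsion [4]

Answer: M ≅ ℤ^2 ⊕ ℤ/4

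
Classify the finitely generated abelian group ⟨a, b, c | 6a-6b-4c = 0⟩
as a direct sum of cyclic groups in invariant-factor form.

Answer: M ≅ ℤ^2 ⊕ ℤ/2

Derivation:
rank_ℚ(R)=1; free=3−1=2
SNF(R) diag = [2] → torsion [2]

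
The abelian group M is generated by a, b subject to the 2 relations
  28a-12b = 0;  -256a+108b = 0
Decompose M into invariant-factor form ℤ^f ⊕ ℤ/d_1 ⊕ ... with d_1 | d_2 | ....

Answer: M ≅ ℤ/4 ⊕ ℤ/12

Derivation:
rank_ℚ(R)=2; free=2−2=0
SNF(R) diag = [4, 12] → torsion [4, 12]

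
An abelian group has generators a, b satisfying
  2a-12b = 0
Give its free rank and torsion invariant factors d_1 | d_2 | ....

Answer: M ≅ ℤ^1 ⊕ ℤ/2

Derivation:
rank_ℚ(R)=1; free=2−1=1
SNF(R) diag = [2] → torsion [2]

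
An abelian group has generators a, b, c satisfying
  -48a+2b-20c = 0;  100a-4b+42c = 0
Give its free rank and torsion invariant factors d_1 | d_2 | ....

Answer: M ≅ ℤ^1 ⊕ ℤ/2 ⊕ ℤ/2

Derivation:
rank_ℚ(R)=2; free=3−2=1
SNF(R) diag = [2, 2] → torsion [2, 2]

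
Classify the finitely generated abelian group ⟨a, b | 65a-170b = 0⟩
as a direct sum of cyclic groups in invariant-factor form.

Answer: M ≅ ℤ^1 ⊕ ℤ/5

Derivation:
rank_ℚ(R)=1; free=2−1=1
SNF(R) diag = [5] → torsion [5]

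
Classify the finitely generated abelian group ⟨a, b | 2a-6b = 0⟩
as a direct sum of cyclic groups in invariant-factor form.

rank_ℚ(R)=1; free=2−1=1
SNF(R) diag = [2] → torsion [2]

Answer: M ≅ ℤ^1 ⊕ ℤ/2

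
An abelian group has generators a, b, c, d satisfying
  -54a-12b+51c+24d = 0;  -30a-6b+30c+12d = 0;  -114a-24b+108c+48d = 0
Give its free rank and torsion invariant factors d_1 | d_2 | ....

rank_ℚ(R)=3; free=4−3=1
SNF(R) diag = [3, 6, 6] → torsion [3, 6, 6]

Answer: M ≅ ℤ^1 ⊕ ℤ/3 ⊕ ℤ/6 ⊕ ℤ/6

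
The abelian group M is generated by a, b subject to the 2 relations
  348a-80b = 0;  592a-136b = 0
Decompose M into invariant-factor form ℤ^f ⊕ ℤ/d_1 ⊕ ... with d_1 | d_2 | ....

Answer: M ≅ ℤ/4 ⊕ ℤ/8

Derivation:
rank_ℚ(R)=2; free=2−2=0
SNF(R) diag = [4, 8] → torsion [4, 8]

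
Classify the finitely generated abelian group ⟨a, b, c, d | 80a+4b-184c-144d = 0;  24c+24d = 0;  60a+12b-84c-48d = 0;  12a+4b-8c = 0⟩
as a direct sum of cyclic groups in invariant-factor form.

rank_ℚ(R)=4; free=4−4=0
SNF(R) diag = [4, 4, 12, 24] → torsion [4, 4, 12, 24]

Answer: M ≅ ℤ/4 ⊕ ℤ/4 ⊕ ℤ/12 ⊕ ℤ/24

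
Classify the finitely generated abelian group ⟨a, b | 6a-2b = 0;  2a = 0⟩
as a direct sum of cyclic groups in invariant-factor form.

Answer: M ≅ ℤ/2 ⊕ ℤ/2

Derivation:
rank_ℚ(R)=2; free=2−2=0
SNF(R) diag = [2, 2] → torsion [2, 2]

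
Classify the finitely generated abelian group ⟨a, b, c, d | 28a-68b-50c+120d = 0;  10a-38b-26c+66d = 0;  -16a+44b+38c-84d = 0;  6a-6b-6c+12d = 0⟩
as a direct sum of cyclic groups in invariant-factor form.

rank_ℚ(R)=4; free=4−4=0
SNF(R) diag = [2, 6, 6, 12] → torsion [2, 6, 6, 12]

Answer: M ≅ ℤ/2 ⊕ ℤ/6 ⊕ ℤ/6 ⊕ ℤ/12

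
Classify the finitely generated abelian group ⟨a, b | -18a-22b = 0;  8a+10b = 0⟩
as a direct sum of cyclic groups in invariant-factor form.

Answer: M ≅ ℤ/2 ⊕ ℤ/2

Derivation:
rank_ℚ(R)=2; free=2−2=0
SNF(R) diag = [2, 2] → torsion [2, 2]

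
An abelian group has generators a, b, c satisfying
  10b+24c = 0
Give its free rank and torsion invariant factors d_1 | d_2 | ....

rank_ℚ(R)=1; free=3−1=2
SNF(R) diag = [2] → torsion [2]

Answer: M ≅ ℤ^2 ⊕ ℤ/2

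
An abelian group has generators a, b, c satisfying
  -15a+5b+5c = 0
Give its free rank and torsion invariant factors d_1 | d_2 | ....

Answer: M ≅ ℤ^2 ⊕ ℤ/5

Derivation:
rank_ℚ(R)=1; free=3−1=2
SNF(R) diag = [5] → torsion [5]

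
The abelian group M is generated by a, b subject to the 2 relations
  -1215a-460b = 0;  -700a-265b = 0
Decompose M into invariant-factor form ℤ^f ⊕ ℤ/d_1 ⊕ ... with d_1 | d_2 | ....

rank_ℚ(R)=2; free=2−2=0
SNF(R) diag = [5, 5] → torsion [5, 5]

Answer: M ≅ ℤ/5 ⊕ ℤ/5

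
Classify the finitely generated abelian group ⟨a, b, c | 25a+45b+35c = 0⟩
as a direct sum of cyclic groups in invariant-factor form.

Answer: M ≅ ℤ^2 ⊕ ℤ/5

Derivation:
rank_ℚ(R)=1; free=3−1=2
SNF(R) diag = [5] → torsion [5]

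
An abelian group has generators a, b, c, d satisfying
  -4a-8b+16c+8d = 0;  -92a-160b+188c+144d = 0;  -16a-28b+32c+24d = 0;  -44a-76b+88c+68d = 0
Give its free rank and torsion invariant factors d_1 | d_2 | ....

Answer: M ≅ ℤ/4 ⊕ ℤ/4 ⊕ ℤ/4 ⊕ ℤ/4

Derivation:
rank_ℚ(R)=4; free=4−4=0
SNF(R) diag = [4, 4, 4, 4] → torsion [4, 4, 4, 4]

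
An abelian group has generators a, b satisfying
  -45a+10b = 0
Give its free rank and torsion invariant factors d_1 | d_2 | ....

Answer: M ≅ ℤ^1 ⊕ ℤ/5

Derivation:
rank_ℚ(R)=1; free=2−1=1
SNF(R) diag = [5] → torsion [5]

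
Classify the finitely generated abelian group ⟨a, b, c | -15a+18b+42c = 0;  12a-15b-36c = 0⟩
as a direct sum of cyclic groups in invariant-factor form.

rank_ℚ(R)=2; free=3−2=1
SNF(R) diag = [3, 3] → torsion [3, 3]

Answer: M ≅ ℤ^1 ⊕ ℤ/3 ⊕ ℤ/3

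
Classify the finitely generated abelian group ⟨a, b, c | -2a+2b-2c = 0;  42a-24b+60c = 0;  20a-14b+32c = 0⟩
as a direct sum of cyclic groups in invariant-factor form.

Answer: M ≅ ℤ/2 ⊕ ℤ/6 ⊕ ℤ/18

Derivation:
rank_ℚ(R)=3; free=3−3=0
SNF(R) diag = [2, 6, 18] → torsion [2, 6, 18]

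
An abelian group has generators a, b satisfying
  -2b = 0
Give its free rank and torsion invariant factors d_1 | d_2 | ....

Answer: M ≅ ℤ^1 ⊕ ℤ/2

Derivation:
rank_ℚ(R)=1; free=2−1=1
SNF(R) diag = [2] → torsion [2]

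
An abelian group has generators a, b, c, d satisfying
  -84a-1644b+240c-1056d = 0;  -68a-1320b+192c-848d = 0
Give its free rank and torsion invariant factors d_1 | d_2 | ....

rank_ℚ(R)=2; free=4−2=2
SNF(R) diag = [4, 12] → torsion [4, 12]

Answer: M ≅ ℤ^2 ⊕ ℤ/4 ⊕ ℤ/12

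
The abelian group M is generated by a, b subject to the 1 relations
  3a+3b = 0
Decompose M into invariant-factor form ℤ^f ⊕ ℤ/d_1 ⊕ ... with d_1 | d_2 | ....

Answer: M ≅ ℤ^1 ⊕ ℤ/3

Derivation:
rank_ℚ(R)=1; free=2−1=1
SNF(R) diag = [3] → torsion [3]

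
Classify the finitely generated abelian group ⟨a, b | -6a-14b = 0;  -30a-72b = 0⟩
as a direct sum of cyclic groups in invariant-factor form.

rank_ℚ(R)=2; free=2−2=0
SNF(R) diag = [2, 6] → torsion [2, 6]

Answer: M ≅ ℤ/2 ⊕ ℤ/6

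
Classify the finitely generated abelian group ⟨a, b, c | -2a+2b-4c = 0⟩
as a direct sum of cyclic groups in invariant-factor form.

Answer: M ≅ ℤ^2 ⊕ ℤ/2

Derivation:
rank_ℚ(R)=1; free=3−1=2
SNF(R) diag = [2] → torsion [2]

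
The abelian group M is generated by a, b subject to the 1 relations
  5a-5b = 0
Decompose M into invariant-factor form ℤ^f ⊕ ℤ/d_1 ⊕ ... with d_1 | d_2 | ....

rank_ℚ(R)=1; free=2−1=1
SNF(R) diag = [5] → torsion [5]

Answer: M ≅ ℤ^1 ⊕ ℤ/5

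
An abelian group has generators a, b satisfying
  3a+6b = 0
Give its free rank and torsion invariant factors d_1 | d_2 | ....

rank_ℚ(R)=1; free=2−1=1
SNF(R) diag = [3] → torsion [3]

Answer: M ≅ ℤ^1 ⊕ ℤ/3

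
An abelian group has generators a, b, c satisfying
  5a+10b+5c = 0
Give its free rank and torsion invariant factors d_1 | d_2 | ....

Answer: M ≅ ℤ^2 ⊕ ℤ/5

Derivation:
rank_ℚ(R)=1; free=3−1=2
SNF(R) diag = [5] → torsion [5]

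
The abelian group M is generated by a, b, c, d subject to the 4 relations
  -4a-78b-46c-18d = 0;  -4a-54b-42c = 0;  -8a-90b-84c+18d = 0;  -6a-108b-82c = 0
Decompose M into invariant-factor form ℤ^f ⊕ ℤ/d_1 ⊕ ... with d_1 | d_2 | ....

rank_ℚ(R)=4; free=4−4=0
SNF(R) diag = [2, 2, 6, 18] → torsion [2, 2, 6, 18]

Answer: M ≅ ℤ/2 ⊕ ℤ/2 ⊕ ℤ/6 ⊕ ℤ/18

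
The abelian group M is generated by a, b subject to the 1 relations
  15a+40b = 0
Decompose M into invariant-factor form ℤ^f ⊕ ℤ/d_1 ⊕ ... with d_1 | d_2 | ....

rank_ℚ(R)=1; free=2−1=1
SNF(R) diag = [5] → torsion [5]

Answer: M ≅ ℤ^1 ⊕ ℤ/5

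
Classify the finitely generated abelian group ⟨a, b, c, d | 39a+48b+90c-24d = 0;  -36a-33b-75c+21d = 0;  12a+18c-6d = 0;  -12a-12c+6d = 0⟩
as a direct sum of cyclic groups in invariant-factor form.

rank_ℚ(R)=4; free=4−4=0
SNF(R) diag = [3, 3, 6, 6] → torsion [3, 3, 6, 6]

Answer: M ≅ ℤ/3 ⊕ ℤ/3 ⊕ ℤ/6 ⊕ ℤ/6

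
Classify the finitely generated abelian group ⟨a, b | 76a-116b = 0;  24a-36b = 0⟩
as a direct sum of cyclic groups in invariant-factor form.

rank_ℚ(R)=2; free=2−2=0
SNF(R) diag = [4, 12] → torsion [4, 12]

Answer: M ≅ ℤ/4 ⊕ ℤ/12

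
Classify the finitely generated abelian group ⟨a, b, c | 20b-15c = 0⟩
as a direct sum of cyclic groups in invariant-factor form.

Answer: M ≅ ℤ^2 ⊕ ℤ/5

Derivation:
rank_ℚ(R)=1; free=3−1=2
SNF(R) diag = [5] → torsion [5]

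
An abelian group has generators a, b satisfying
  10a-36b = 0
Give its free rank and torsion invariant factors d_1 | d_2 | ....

Answer: M ≅ ℤ^1 ⊕ ℤ/2

Derivation:
rank_ℚ(R)=1; free=2−1=1
SNF(R) diag = [2] → torsion [2]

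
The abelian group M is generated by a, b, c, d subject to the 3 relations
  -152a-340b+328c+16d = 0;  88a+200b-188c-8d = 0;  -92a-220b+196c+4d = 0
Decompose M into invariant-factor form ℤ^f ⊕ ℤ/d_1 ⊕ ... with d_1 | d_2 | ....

rank_ℚ(R)=3; free=4−3=1
SNF(R) diag = [4, 12, 12] → torsion [4, 12, 12]

Answer: M ≅ ℤ^1 ⊕ ℤ/4 ⊕ ℤ/12 ⊕ ℤ/12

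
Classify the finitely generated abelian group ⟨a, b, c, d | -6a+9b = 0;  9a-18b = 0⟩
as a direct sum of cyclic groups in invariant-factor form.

rank_ℚ(R)=2; free=4−2=2
SNF(R) diag = [3, 9] → torsion [3, 9]

Answer: M ≅ ℤ^2 ⊕ ℤ/3 ⊕ ℤ/9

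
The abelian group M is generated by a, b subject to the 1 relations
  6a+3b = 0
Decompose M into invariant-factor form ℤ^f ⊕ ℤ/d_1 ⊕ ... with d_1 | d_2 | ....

Answer: M ≅ ℤ^1 ⊕ ℤ/3

Derivation:
rank_ℚ(R)=1; free=2−1=1
SNF(R) diag = [3] → torsion [3]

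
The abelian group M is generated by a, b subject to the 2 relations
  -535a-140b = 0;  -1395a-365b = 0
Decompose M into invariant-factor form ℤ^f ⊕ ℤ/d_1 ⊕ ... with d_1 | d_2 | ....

Answer: M ≅ ℤ/5 ⊕ ℤ/5

Derivation:
rank_ℚ(R)=2; free=2−2=0
SNF(R) diag = [5, 5] → torsion [5, 5]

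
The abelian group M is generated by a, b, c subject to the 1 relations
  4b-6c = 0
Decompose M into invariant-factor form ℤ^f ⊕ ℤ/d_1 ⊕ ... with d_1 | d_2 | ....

Answer: M ≅ ℤ^2 ⊕ ℤ/2

Derivation:
rank_ℚ(R)=1; free=3−1=2
SNF(R) diag = [2] → torsion [2]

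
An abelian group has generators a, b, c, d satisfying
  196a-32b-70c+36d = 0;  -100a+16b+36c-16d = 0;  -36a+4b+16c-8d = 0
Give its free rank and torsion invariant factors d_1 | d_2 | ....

rank_ℚ(R)=3; free=4−3=1
SNF(R) diag = [2, 4, 12] → torsion [2, 4, 12]

Answer: M ≅ ℤ^1 ⊕ ℤ/2 ⊕ ℤ/4 ⊕ ℤ/12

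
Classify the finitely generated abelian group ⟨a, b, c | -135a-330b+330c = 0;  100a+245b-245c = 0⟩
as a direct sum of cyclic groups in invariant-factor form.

Answer: M ≅ ℤ^1 ⊕ ℤ/5 ⊕ ℤ/15

Derivation:
rank_ℚ(R)=2; free=3−2=1
SNF(R) diag = [5, 15] → torsion [5, 15]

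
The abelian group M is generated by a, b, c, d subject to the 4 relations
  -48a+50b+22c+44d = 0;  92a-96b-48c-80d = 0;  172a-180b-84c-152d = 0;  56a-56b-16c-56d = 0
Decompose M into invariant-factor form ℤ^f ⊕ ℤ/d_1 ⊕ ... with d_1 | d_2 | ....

Answer: M ≅ ℤ/2 ⊕ ℤ/4 ⊕ ℤ/8 ⊕ ℤ/24

Derivation:
rank_ℚ(R)=4; free=4−4=0
SNF(R) diag = [2, 4, 8, 24] → torsion [2, 4, 8, 24]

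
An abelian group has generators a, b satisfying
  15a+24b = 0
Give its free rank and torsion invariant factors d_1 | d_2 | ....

rank_ℚ(R)=1; free=2−1=1
SNF(R) diag = [3] → torsion [3]

Answer: M ≅ ℤ^1 ⊕ ℤ/3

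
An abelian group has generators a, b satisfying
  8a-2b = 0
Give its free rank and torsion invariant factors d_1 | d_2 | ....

Answer: M ≅ ℤ^1 ⊕ ℤ/2

Derivation:
rank_ℚ(R)=1; free=2−1=1
SNF(R) diag = [2] → torsion [2]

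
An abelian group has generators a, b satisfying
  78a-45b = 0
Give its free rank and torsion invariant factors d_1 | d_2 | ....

rank_ℚ(R)=1; free=2−1=1
SNF(R) diag = [3] → torsion [3]

Answer: M ≅ ℤ^1 ⊕ ℤ/3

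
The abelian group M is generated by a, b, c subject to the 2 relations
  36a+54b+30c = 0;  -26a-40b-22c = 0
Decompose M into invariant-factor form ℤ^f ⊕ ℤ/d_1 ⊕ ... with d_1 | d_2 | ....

Answer: M ≅ ℤ^1 ⊕ ℤ/2 ⊕ ℤ/6

Derivation:
rank_ℚ(R)=2; free=3−2=1
SNF(R) diag = [2, 6] → torsion [2, 6]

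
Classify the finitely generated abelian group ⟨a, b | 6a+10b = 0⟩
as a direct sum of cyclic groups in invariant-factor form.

Answer: M ≅ ℤ^1 ⊕ ℤ/2

Derivation:
rank_ℚ(R)=1; free=2−1=1
SNF(R) diag = [2] → torsion [2]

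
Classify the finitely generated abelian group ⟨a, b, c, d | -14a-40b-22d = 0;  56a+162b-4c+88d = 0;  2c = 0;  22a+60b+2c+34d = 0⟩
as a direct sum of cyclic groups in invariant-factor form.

rank_ℚ(R)=4; free=4−4=0
SNF(R) diag = [2, 2, 2, 4] → torsion [2, 2, 2, 4]

Answer: M ≅ ℤ/2 ⊕ ℤ/2 ⊕ ℤ/2 ⊕ ℤ/4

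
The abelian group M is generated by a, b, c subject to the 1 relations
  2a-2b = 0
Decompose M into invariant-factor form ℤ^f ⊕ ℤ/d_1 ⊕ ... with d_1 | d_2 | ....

Answer: M ≅ ℤ^2 ⊕ ℤ/2

Derivation:
rank_ℚ(R)=1; free=3−1=2
SNF(R) diag = [2] → torsion [2]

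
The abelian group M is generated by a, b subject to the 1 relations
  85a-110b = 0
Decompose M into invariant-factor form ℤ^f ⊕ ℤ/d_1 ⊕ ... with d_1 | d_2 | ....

Answer: M ≅ ℤ^1 ⊕ ℤ/5

Derivation:
rank_ℚ(R)=1; free=2−1=1
SNF(R) diag = [5] → torsion [5]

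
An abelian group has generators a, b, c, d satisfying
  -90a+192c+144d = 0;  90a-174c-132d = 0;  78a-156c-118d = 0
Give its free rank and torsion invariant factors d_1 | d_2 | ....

Answer: M ≅ ℤ^1 ⊕ ℤ/2 ⊕ ℤ/6 ⊕ ℤ/18

Derivation:
rank_ℚ(R)=3; free=4−3=1
SNF(R) diag = [2, 6, 18] → torsion [2, 6, 18]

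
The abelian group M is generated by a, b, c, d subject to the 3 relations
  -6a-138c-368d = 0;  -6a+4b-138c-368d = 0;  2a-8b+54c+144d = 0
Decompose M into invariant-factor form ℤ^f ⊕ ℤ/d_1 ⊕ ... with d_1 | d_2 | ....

rank_ℚ(R)=3; free=4−3=1
SNF(R) diag = [2, 4, 8] → torsion [2, 4, 8]

Answer: M ≅ ℤ^1 ⊕ ℤ/2 ⊕ ℤ/4 ⊕ ℤ/8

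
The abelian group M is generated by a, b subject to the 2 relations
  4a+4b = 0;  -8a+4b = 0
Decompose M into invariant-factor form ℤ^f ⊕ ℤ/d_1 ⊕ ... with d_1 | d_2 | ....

Answer: M ≅ ℤ/4 ⊕ ℤ/12

Derivation:
rank_ℚ(R)=2; free=2−2=0
SNF(R) diag = [4, 12] → torsion [4, 12]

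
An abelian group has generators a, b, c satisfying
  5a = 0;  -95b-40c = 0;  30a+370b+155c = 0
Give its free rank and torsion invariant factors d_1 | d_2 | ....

Answer: M ≅ ℤ/5 ⊕ ℤ/5 ⊕ ℤ/15

Derivation:
rank_ℚ(R)=3; free=3−3=0
SNF(R) diag = [5, 5, 15] → torsion [5, 5, 15]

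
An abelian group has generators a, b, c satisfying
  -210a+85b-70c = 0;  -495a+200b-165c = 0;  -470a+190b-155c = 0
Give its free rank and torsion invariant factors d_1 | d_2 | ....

rank_ℚ(R)=3; free=3−3=0
SNF(R) diag = [5, 5, 5] → torsion [5, 5, 5]

Answer: M ≅ ℤ/5 ⊕ ℤ/5 ⊕ ℤ/5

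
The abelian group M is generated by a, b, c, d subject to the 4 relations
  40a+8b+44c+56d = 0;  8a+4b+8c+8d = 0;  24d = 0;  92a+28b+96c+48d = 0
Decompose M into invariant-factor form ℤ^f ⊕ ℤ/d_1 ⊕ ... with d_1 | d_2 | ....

Answer: M ≅ ℤ/4 ⊕ ℤ/4 ⊕ ℤ/12 ⊕ ℤ/24

Derivation:
rank_ℚ(R)=4; free=4−4=0
SNF(R) diag = [4, 4, 12, 24] → torsion [4, 4, 12, 24]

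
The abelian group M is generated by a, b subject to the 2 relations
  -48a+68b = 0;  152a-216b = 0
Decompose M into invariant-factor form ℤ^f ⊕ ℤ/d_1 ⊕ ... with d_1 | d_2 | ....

Answer: M ≅ ℤ/4 ⊕ ℤ/8

Derivation:
rank_ℚ(R)=2; free=2−2=0
SNF(R) diag = [4, 8] → torsion [4, 8]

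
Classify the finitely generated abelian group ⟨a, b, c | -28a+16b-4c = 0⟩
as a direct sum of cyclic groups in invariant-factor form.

rank_ℚ(R)=1; free=3−1=2
SNF(R) diag = [4] → torsion [4]

Answer: M ≅ ℤ^2 ⊕ ℤ/4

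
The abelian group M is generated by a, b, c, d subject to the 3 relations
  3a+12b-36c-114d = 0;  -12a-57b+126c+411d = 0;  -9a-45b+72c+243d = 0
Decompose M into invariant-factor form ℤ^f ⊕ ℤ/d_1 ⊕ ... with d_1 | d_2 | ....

rank_ℚ(R)=3; free=4−3=1
SNF(R) diag = [3, 9, 18] → torsion [3, 9, 18]

Answer: M ≅ ℤ^1 ⊕ ℤ/3 ⊕ ℤ/9 ⊕ ℤ/18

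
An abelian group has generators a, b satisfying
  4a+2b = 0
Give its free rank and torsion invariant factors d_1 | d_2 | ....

rank_ℚ(R)=1; free=2−1=1
SNF(R) diag = [2] → torsion [2]

Answer: M ≅ ℤ^1 ⊕ ℤ/2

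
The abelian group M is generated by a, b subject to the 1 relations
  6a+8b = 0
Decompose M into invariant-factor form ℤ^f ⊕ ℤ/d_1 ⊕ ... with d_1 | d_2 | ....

rank_ℚ(R)=1; free=2−1=1
SNF(R) diag = [2] → torsion [2]

Answer: M ≅ ℤ^1 ⊕ ℤ/2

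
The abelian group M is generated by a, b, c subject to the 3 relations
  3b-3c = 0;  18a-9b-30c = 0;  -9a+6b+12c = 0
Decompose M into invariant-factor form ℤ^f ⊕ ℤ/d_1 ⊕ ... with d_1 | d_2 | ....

Answer: M ≅ ℤ/3 ⊕ ℤ/3 ⊕ ℤ/9

Derivation:
rank_ℚ(R)=3; free=3−3=0
SNF(R) diag = [3, 3, 9] → torsion [3, 3, 9]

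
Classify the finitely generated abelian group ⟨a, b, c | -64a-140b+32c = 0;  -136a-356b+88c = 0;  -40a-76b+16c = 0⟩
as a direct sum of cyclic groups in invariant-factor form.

Answer: M ≅ ℤ/4 ⊕ ℤ/8 ⊕ ℤ/8

Derivation:
rank_ℚ(R)=3; free=3−3=0
SNF(R) diag = [4, 8, 8] → torsion [4, 8, 8]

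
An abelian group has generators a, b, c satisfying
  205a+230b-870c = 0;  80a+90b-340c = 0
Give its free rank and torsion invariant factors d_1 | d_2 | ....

rank_ℚ(R)=2; free=3−2=1
SNF(R) diag = [5, 10] → torsion [5, 10]

Answer: M ≅ ℤ^1 ⊕ ℤ/5 ⊕ ℤ/10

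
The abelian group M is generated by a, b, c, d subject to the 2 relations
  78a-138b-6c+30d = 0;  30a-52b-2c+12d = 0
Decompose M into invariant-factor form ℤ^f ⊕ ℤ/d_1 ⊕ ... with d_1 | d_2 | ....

Answer: M ≅ ℤ^2 ⊕ ℤ/2 ⊕ ℤ/6

Derivation:
rank_ℚ(R)=2; free=4−2=2
SNF(R) diag = [2, 6] → torsion [2, 6]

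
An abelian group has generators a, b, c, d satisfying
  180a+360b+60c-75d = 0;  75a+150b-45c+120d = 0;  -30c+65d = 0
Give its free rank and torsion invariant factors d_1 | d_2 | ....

Answer: M ≅ ℤ^1 ⊕ ℤ/5 ⊕ ℤ/15 ⊕ ℤ/30

Derivation:
rank_ℚ(R)=3; free=4−3=1
SNF(R) diag = [5, 15, 30] → torsion [5, 15, 30]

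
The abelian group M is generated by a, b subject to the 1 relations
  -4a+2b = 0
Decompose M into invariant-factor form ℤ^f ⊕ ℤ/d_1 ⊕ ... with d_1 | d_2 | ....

rank_ℚ(R)=1; free=2−1=1
SNF(R) diag = [2] → torsion [2]

Answer: M ≅ ℤ^1 ⊕ ℤ/2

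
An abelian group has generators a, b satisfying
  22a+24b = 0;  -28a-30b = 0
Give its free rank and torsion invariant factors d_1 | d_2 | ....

rank_ℚ(R)=2; free=2−2=0
SNF(R) diag = [2, 6] → torsion [2, 6]

Answer: M ≅ ℤ/2 ⊕ ℤ/6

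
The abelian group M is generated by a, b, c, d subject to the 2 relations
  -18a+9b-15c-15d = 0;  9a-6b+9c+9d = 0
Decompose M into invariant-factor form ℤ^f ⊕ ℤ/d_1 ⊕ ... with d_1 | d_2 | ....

Answer: M ≅ ℤ^2 ⊕ ℤ/3 ⊕ ℤ/3

Derivation:
rank_ℚ(R)=2; free=4−2=2
SNF(R) diag = [3, 3] → torsion [3, 3]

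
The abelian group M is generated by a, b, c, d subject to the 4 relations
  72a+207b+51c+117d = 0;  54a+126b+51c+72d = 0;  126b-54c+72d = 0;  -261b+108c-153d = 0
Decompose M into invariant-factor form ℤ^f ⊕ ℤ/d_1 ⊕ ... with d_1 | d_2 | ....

rank_ℚ(R)=4; free=4−4=0
SNF(R) diag = [3, 9, 18, 54] → torsion [3, 9, 18, 54]

Answer: M ≅ ℤ/3 ⊕ ℤ/9 ⊕ ℤ/18 ⊕ ℤ/54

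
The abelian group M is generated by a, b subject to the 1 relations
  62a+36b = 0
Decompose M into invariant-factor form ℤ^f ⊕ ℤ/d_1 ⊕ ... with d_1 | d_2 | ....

rank_ℚ(R)=1; free=2−1=1
SNF(R) diag = [2] → torsion [2]

Answer: M ≅ ℤ^1 ⊕ ℤ/2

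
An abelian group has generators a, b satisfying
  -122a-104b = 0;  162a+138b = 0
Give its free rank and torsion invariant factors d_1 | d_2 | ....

Answer: M ≅ ℤ/2 ⊕ ℤ/6

Derivation:
rank_ℚ(R)=2; free=2−2=0
SNF(R) diag = [2, 6] → torsion [2, 6]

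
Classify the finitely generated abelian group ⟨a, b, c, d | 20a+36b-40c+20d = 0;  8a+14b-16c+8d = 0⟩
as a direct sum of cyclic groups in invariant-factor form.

rank_ℚ(R)=2; free=4−2=2
SNF(R) diag = [2, 4] → torsion [2, 4]

Answer: M ≅ ℤ^2 ⊕ ℤ/2 ⊕ ℤ/4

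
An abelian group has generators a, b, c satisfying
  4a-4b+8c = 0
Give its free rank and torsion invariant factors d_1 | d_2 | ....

Answer: M ≅ ℤ^2 ⊕ ℤ/4

Derivation:
rank_ℚ(R)=1; free=3−1=2
SNF(R) diag = [4] → torsion [4]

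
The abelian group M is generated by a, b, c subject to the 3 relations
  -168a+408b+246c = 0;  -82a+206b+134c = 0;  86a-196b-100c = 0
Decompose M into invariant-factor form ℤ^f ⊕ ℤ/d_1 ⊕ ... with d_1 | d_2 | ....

rank_ℚ(R)=3; free=3−3=0
SNF(R) diag = [2, 6, 18] → torsion [2, 6, 18]

Answer: M ≅ ℤ/2 ⊕ ℤ/6 ⊕ ℤ/18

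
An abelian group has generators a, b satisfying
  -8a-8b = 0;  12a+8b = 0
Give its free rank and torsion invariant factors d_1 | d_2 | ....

Answer: M ≅ ℤ/4 ⊕ ℤ/8

Derivation:
rank_ℚ(R)=2; free=2−2=0
SNF(R) diag = [4, 8] → torsion [4, 8]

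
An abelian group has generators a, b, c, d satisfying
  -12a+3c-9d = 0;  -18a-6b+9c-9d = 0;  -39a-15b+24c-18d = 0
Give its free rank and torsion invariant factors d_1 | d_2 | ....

Answer: M ≅ ℤ^1 ⊕ ℤ/3 ⊕ ℤ/3 ⊕ ℤ/6

Derivation:
rank_ℚ(R)=3; free=4−3=1
SNF(R) diag = [3, 3, 6] → torsion [3, 3, 6]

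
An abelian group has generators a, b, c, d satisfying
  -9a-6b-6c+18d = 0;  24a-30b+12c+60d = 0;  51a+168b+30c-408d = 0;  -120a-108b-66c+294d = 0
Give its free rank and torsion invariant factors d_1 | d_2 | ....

Answer: M ≅ ℤ/3 ⊕ ℤ/6 ⊕ ℤ/18 ⊕ ℤ/54

Derivation:
rank_ℚ(R)=4; free=4−4=0
SNF(R) diag = [3, 6, 18, 54] → torsion [3, 6, 18, 54]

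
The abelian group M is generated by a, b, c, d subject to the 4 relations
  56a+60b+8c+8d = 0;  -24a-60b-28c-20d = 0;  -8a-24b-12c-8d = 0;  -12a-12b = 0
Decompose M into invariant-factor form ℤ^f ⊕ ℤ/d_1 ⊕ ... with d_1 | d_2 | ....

Answer: M ≅ ℤ/4 ⊕ ℤ/4 ⊕ ℤ/4 ⊕ ℤ/12

Derivation:
rank_ℚ(R)=4; free=4−4=0
SNF(R) diag = [4, 4, 4, 12] → torsion [4, 4, 4, 12]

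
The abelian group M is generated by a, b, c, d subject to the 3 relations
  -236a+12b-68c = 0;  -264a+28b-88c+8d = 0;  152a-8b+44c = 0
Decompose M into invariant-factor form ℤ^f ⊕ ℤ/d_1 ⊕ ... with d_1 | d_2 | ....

Answer: M ≅ ℤ^1 ⊕ ℤ/4 ⊕ ℤ/4 ⊕ ℤ/4

Derivation:
rank_ℚ(R)=3; free=4−3=1
SNF(R) diag = [4, 4, 4] → torsion [4, 4, 4]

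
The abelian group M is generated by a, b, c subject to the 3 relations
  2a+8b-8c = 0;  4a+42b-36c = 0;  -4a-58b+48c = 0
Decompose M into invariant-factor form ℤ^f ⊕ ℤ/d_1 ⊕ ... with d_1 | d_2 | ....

Answer: M ≅ ℤ/2 ⊕ ℤ/2 ⊕ ℤ/4

Derivation:
rank_ℚ(R)=3; free=3−3=0
SNF(R) diag = [2, 2, 4] → torsion [2, 2, 4]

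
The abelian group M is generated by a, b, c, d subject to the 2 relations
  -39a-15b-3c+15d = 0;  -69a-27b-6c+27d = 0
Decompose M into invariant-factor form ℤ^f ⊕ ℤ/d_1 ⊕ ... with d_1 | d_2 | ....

Answer: M ≅ ℤ^2 ⊕ ℤ/3 ⊕ ℤ/3

Derivation:
rank_ℚ(R)=2; free=4−2=2
SNF(R) diag = [3, 3] → torsion [3, 3]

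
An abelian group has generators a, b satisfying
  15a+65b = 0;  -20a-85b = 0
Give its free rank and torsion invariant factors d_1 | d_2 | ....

Answer: M ≅ ℤ/5 ⊕ ℤ/5

Derivation:
rank_ℚ(R)=2; free=2−2=0
SNF(R) diag = [5, 5] → torsion [5, 5]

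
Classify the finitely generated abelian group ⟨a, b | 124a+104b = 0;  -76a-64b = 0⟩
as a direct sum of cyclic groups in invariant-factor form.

Answer: M ≅ ℤ/4 ⊕ ℤ/8

Derivation:
rank_ℚ(R)=2; free=2−2=0
SNF(R) diag = [4, 8] → torsion [4, 8]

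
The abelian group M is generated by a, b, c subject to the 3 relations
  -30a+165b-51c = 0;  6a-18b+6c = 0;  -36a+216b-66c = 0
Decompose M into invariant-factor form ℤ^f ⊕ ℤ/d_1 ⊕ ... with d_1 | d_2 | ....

Answer: M ≅ ℤ/3 ⊕ ℤ/6 ⊕ ℤ/6

Derivation:
rank_ℚ(R)=3; free=3−3=0
SNF(R) diag = [3, 6, 6] → torsion [3, 6, 6]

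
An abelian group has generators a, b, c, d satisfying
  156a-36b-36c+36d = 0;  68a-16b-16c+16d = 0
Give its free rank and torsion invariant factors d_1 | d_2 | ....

Answer: M ≅ ℤ^2 ⊕ ℤ/4 ⊕ ℤ/12

Derivation:
rank_ℚ(R)=2; free=4−2=2
SNF(R) diag = [4, 12] → torsion [4, 12]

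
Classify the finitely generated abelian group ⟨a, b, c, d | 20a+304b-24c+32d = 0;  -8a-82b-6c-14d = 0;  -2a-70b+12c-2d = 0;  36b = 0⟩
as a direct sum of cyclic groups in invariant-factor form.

rank_ℚ(R)=4; free=4−4=0
SNF(R) diag = [2, 6, 12, 36] → torsion [2, 6, 12, 36]

Answer: M ≅ ℤ/2 ⊕ ℤ/6 ⊕ ℤ/12 ⊕ ℤ/36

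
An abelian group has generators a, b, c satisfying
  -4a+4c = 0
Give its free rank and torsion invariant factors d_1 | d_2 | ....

rank_ℚ(R)=1; free=3−1=2
SNF(R) diag = [4] → torsion [4]

Answer: M ≅ ℤ^2 ⊕ ℤ/4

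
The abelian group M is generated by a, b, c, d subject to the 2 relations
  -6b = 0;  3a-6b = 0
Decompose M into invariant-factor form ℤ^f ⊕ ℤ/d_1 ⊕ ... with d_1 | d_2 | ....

rank_ℚ(R)=2; free=4−2=2
SNF(R) diag = [3, 6] → torsion [3, 6]

Answer: M ≅ ℤ^2 ⊕ ℤ/3 ⊕ ℤ/6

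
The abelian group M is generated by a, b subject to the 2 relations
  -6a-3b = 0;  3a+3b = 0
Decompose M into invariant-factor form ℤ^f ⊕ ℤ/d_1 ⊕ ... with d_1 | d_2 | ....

rank_ℚ(R)=2; free=2−2=0
SNF(R) diag = [3, 3] → torsion [3, 3]

Answer: M ≅ ℤ/3 ⊕ ℤ/3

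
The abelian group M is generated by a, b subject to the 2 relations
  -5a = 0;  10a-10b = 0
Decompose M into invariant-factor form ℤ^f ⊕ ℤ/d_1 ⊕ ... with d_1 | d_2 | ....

Answer: M ≅ ℤ/5 ⊕ ℤ/10

Derivation:
rank_ℚ(R)=2; free=2−2=0
SNF(R) diag = [5, 10] → torsion [5, 10]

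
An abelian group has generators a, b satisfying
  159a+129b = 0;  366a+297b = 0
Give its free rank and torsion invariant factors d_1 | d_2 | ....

Answer: M ≅ ℤ/3 ⊕ ℤ/3

Derivation:
rank_ℚ(R)=2; free=2−2=0
SNF(R) diag = [3, 3] → torsion [3, 3]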